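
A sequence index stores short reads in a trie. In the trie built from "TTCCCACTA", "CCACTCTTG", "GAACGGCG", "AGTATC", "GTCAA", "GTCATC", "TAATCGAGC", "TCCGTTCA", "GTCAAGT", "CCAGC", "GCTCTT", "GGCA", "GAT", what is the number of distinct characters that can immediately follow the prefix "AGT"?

1

The children of the "AGT" node are the distinct next characters among strings starting with "AGT".
Distinct next characters after "AGT": A.
That node has 1 child edge.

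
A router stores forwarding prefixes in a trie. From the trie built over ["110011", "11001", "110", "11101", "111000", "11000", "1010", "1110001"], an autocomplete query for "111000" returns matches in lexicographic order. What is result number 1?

111000

DFS of the "111000" subtree visits, in order: "111000", "1110001"
The 1st is 111000.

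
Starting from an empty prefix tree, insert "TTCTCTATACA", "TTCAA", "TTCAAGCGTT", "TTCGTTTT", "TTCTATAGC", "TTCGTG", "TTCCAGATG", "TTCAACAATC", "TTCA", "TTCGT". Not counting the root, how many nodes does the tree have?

40

Count nodes per top-level branch (shared prefixes stored once):
  'T'-branch (TTCA, TTCAA, TTCAACAATC, TTCAAGCGTT, TTCCAGATG, TTCGT, TTCGTG, TTCGTTTT, TTCTATAGC, TTCTCTATACA): 40 nodes
Sum: 40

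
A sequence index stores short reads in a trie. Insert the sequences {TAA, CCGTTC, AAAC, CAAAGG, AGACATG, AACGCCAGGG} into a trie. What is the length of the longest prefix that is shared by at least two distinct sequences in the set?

Look for the deepest trie node that still has at least two words in its subtree.
e.g. "AAAC" and "AACGCCAGGG" share the prefix "AA" of length 2; no pair shares a longer one.
Longest shared-prefix length: 2

2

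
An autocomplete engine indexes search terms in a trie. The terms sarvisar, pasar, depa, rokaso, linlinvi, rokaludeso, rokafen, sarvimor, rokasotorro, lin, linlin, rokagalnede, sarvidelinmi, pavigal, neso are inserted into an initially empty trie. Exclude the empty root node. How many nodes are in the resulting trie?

71

Trace insertions, counting only characters that open a new branch:
  "sarvisar" → 8 new (s, a, r, v, i, s, a, r)
  "pasar" → 5 new (p, a, s, a, r)
  "depa" → 4 new (d, e, p, a)
  "rokaso" → 6 new (r, o, k, a, s, o)
  "linlinvi" → 8 new (l, i, n, l, i, n, v, i)
  "rokaludeso" → prefix "roka" already present; 6 new (l, u, d, e, s, o)
  "rokafen" → prefix "roka" already present; 3 new (f, e, n)
  "sarvimor" → prefix "sarvi" already present; 3 new (m, o, r)
  "rokasotorro" → prefix "rokaso" already present; 5 new (t, o, r, r, o)
  "lin" → prefix "lin" already present; 0 new (none)
  "linlin" → prefix "linlin" already present; 0 new (none)
  "rokagalnede" → prefix "roka" already present; 7 new (g, a, l, n, e, d, e)
  "sarvidelinmi" → prefix "sarvi" already present; 7 new (d, e, l, i, n, m, i)
  "pavigal" → prefix "pa" already present; 5 new (v, i, g, a, l)
  "neso" → 4 new (n, e, s, o)
Total nodes = 8 + 5 + 4 + 6 + 8 + 6 + 3 + 3 + 5 + 0 + 0 + 7 + 7 + 5 + 4 = 71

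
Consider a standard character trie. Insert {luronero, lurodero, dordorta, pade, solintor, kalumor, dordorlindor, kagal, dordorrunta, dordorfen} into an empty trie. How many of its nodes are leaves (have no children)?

A leaf is a node with no children — equivalently, the end of a word that is not a proper prefix of any other stored word.
Those words: "dordorfen", "dordorlindor", "dordorrunta", "dordorta", "kagal", "kalumor", "lurodero", "luronero", "pade", "solintor"
Leaf count: 10

10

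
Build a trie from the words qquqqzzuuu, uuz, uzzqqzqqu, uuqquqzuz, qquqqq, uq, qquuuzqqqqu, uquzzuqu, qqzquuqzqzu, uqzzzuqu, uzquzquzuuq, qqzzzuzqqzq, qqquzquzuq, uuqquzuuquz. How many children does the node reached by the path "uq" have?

2

Follow the path "uq" to its node, then look at its outgoing edges.
Characters that immediately follow "uq" among the stored strings: {u, z}.
That node has 2 child edges.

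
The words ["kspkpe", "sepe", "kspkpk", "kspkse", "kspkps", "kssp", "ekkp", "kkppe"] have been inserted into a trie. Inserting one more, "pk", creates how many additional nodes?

2

Nothing in the trie begins with "p"; the whole of "pk" is new.
2 − 0 = 2 new nodes.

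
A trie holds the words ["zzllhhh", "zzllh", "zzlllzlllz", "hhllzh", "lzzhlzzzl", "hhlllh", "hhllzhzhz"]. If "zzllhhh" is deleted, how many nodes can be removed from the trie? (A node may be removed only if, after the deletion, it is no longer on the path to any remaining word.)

2

After clearing the end-marker at "zzllhhh", prune upward until reaching a node still needed by another word.
The suffix "hh" (2 nodes) is used only by "zzllhhh"; "zzllh" is itself a stored word, so pruning stops there.
Nodes removed: 2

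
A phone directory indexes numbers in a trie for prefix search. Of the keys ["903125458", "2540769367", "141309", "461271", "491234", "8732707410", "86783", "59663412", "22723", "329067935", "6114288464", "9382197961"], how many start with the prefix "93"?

1

Walk to "93"; the words in its subtree are exactly those with that prefix.
Words under "93": 9382197961
Count: 1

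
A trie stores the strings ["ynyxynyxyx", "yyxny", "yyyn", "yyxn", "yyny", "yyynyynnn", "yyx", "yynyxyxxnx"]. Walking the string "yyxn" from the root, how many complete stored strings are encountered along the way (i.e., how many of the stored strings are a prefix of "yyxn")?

2

Check each prefix of "yyxn" against the stored set — each match is an end-marker on the path.
Prefixes of the query that are stored words: "yyx", "yyxn"
Count: 2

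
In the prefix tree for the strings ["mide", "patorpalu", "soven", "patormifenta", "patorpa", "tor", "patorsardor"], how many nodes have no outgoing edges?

Leaves are exactly the stored words that no other stored word extends.
Those words: "mide", "patormifenta", "patorpalu", "patorsardor", "soven", "tor"
Leaf count: 6

6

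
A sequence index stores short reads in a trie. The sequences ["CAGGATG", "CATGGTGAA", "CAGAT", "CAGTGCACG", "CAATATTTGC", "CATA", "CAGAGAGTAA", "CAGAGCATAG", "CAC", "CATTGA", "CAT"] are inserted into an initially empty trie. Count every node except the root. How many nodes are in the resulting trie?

46

Trace insertions, counting only characters that open a new branch:
  "CAGGATG" → 7 new (C, A, G, G, A, T, G)
  "CATGGTGAA" → prefix "CA" already present; 7 new (T, G, G, T, G, A, A)
  "CAGAT" → prefix "CAG" already present; 2 new (A, T)
  "CAGTGCACG" → prefix "CAG" already present; 6 new (T, G, C, A, C, G)
  "CAATATTTGC" → prefix "CA" already present; 8 new (A, T, A, T, T, T, G, C)
  "CATA" → prefix "CAT" already present; 1 new (A)
  "CAGAGAGTAA" → prefix "CAGA" already present; 6 new (G, A, G, T, A, A)
  "CAGAGCATAG" → prefix "CAGAG" already present; 5 new (C, A, T, A, G)
  "CAC" → prefix "CA" already present; 1 new (C)
  "CATTGA" → prefix "CAT" already present; 3 new (T, G, A)
  "CAT" → prefix "CAT" already present; 0 new (none)
Total nodes = 7 + 7 + 2 + 6 + 8 + 1 + 6 + 5 + 1 + 3 + 0 = 46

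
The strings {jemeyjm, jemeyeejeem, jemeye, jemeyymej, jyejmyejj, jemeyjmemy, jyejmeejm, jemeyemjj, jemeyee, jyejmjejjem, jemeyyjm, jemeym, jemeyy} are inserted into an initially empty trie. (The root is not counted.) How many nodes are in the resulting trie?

44

Trace insertions, counting only characters that open a new branch:
  "jemeyjm" → 7 new (j, e, m, e, y, j, m)
  "jemeyeejeem" → prefix "jemey" already present; 6 new (e, e, j, e, e, m)
  "jemeye" → prefix "jemeye" already present; 0 new (none)
  "jemeyymej" → prefix "jemey" already present; 4 new (y, m, e, j)
  "jyejmyejj" → prefix "j" already present; 8 new (y, e, j, m, y, e, j, j)
  "jemeyjmemy" → prefix "jemeyjm" already present; 3 new (e, m, y)
  "jyejmeejm" → prefix "jyejm" already present; 4 new (e, e, j, m)
  "jemeyemjj" → prefix "jemeye" already present; 3 new (m, j, j)
  "jemeyee" → prefix "jemeyee" already present; 0 new (none)
  "jyejmjejjem" → prefix "jyejm" already present; 6 new (j, e, j, j, e, m)
  "jemeyyjm" → prefix "jemeyy" already present; 2 new (j, m)
  "jemeym" → prefix "jemey" already present; 1 new (m)
  "jemeyy" → prefix "jemeyy" already present; 0 new (none)
Total nodes = 7 + 6 + 0 + 4 + 8 + 3 + 4 + 3 + 0 + 6 + 2 + 1 + 0 = 44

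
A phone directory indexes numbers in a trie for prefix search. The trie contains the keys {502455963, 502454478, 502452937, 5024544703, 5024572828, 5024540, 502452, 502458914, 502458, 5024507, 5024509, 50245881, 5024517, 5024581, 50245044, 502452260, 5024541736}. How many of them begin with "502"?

17

Walk to "502"; the words in its subtree are exactly those with that prefix.
Words under "502": 50245044, 5024507, 5024509, 5024517, 502452, 502452260, 502452937, 5024540, 5024541736, 5024544703, 502454478, 502455963, 5024572828, 502458, 5024581, 50245881, 502458914
Count: 17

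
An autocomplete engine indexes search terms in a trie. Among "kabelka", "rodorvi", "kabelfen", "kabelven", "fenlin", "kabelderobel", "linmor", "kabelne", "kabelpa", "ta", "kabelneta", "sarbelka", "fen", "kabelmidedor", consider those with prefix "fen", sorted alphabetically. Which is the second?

fenlin

Words with prefix "fen", in lexicographic order: "fen", "fenlin"
The 2nd is fenlin.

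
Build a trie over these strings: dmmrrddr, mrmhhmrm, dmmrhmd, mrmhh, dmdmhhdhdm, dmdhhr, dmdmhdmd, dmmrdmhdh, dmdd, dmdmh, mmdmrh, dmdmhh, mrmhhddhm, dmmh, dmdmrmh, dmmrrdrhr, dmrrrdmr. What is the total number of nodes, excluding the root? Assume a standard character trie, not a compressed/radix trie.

61

For each word, the new-node count is its length minus the longest prefix already in the trie:
  "dmmrrddr" → 8 new (d, m, m, r, r, d, d, r)
  "mrmhhmrm" → 8 new (m, r, m, h, h, m, r, m)
  "dmmrhmd" → prefix "dmmr" already present; 3 new (h, m, d)
  "mrmhh" → prefix "mrmhh" already present; 0 new (none)
  "dmdmhhdhdm" → prefix "dm" already present; 8 new (d, m, h, h, d, h, d, m)
  "dmdhhr" → prefix "dmd" already present; 3 new (h, h, r)
  "dmdmhdmd" → prefix "dmdmh" already present; 3 new (d, m, d)
  "dmmrdmhdh" → prefix "dmmr" already present; 5 new (d, m, h, d, h)
  "dmdd" → prefix "dmd" already present; 1 new (d)
  "dmdmh" → prefix "dmdmh" already present; 0 new (none)
  "mmdmrh" → prefix "m" already present; 5 new (m, d, m, r, h)
  "dmdmhh" → prefix "dmdmhh" already present; 0 new (none)
  "mrmhhddhm" → prefix "mrmhh" already present; 4 new (d, d, h, m)
  "dmmh" → prefix "dmm" already present; 1 new (h)
  "dmdmrmh" → prefix "dmdm" already present; 3 new (r, m, h)
  "dmmrrdrhr" → prefix "dmmrrd" already present; 3 new (r, h, r)
  "dmrrrdmr" → prefix "dm" already present; 6 new (r, r, r, d, m, r)
Total nodes = 8 + 8 + 3 + 0 + 8 + 3 + 3 + 5 + 1 + 0 + 5 + 0 + 4 + 1 + 3 + 3 + 6 = 61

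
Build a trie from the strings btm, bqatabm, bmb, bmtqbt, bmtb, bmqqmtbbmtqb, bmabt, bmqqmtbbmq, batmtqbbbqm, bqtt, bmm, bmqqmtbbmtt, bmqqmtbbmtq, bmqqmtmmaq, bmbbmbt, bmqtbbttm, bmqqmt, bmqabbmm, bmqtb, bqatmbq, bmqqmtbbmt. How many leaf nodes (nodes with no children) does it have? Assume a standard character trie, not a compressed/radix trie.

16

A leaf is a node with no children — equivalently, the end of a word that is not a proper prefix of any other stored word.
Those words: "batmtqbbbqm", "bmabt", "bmbbmbt", "bmm", "bmqabbmm", "bmqqmtbbmq", "bmqqmtbbmtqb", "bmqqmtbbmtt", "bmqqmtmmaq", "bmqtbbttm", "bmtb", "bmtqbt", "bqatabm", "bqatmbq", "bqtt", "btm"
Leaf count: 16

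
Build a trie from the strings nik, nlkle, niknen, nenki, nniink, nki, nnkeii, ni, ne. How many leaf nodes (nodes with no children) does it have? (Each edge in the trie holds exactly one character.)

Leaves are exactly the stored words that no other stored word extends.
Those words: "nenki", "niknen", "nki", "nlkle", "nniink", "nnkeii"
Leaf count: 6

6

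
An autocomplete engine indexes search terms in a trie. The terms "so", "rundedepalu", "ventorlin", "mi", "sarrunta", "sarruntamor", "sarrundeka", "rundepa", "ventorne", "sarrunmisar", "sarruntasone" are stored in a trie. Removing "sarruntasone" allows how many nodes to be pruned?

A node on "sarruntasone"'s path can go only if nothing else ends at it or branches off below it.
The suffix "sone" (4 nodes) is used only by "sarruntasone"; the node for "sarrunta" still has the child "m", so pruning stops there.
Nodes removed: 4

4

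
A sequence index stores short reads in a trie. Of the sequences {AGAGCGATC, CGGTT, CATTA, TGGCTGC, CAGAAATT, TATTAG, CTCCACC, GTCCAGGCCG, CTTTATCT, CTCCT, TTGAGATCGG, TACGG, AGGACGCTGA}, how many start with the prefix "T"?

4

Traverse to the node for "T", then collect every word in that subtree.
Matches: "TACGG", "TATTAG", "TGGCTGC", "TTGAGATCGG"
Count: 4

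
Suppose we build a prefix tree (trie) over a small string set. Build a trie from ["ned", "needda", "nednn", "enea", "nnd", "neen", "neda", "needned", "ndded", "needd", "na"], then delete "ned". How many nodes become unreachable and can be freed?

0

A node on "ned"'s path can go only if nothing else ends at it or branches off below it.
Every node on "ned" is still needed (e.g. by "nednn"), so nothing is freed.
Nodes removed: 0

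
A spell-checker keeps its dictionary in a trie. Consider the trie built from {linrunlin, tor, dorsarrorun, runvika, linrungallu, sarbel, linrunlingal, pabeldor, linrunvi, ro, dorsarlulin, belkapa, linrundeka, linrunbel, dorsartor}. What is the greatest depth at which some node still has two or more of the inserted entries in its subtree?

9

Equivalently: take the maximum, over all pairs, of their longest common prefix length.
"linrunlin" and "linrunlingal" agree on "linrunlin" (9 characters) before diverging; nothing deeper is shared.
Longest shared-prefix length: 9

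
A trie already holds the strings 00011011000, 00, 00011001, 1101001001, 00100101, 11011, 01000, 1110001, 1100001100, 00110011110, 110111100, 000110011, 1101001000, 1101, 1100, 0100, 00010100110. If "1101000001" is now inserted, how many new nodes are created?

4

The longest prefix of "1101000001" already in the trie is "110100" (length 6).
Each of the 4 remaining characters creates one node.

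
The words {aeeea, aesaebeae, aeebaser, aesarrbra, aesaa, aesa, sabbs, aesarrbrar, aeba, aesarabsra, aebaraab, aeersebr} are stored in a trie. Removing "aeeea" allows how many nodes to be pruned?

2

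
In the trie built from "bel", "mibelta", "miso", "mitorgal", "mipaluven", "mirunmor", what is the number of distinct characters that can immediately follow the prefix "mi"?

5

Follow the path "mi" to its node, then look at its outgoing edges.
Characters that immediately follow "mi" among the stored strings: {b, p, r, s, t}.
That node has 5 child edges.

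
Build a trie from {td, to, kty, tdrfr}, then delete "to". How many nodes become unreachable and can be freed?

After clearing the end-marker at "to", prune upward until reaching a node still needed by another word.
The suffix "o" (1 node) is used only by "to"; the node for "t" still has the child "d", so pruning stops there.
Nodes removed: 1

1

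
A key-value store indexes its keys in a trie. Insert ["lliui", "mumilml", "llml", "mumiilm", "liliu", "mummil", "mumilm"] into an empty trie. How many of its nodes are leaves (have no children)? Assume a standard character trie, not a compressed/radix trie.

Leaves are exactly the stored words that no other stored word extends.
Those words: "liliu", "lliui", "llml", "mumiilm", "mumilml", "mummil"
Leaf count: 6

6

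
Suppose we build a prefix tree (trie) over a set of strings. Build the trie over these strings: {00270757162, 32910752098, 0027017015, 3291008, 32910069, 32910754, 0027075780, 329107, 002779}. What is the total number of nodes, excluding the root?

36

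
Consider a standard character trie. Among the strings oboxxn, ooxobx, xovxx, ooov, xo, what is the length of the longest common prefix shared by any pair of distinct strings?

2

Equivalently: take the maximum, over all pairs, of their longest common prefix length.
"ooov" and "ooxobx" agree on "oo" (2 characters) before diverging; nothing deeper is shared.
Longest shared-prefix length: 2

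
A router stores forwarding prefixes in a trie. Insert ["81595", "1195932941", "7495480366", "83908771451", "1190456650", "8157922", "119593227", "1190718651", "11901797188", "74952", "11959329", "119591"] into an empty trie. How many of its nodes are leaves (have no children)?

A leaf is a node with no children — equivalently, the end of a word that is not a proper prefix of any other stored word.
Those words: "11901797188", "1190456650", "1190718651", "119591", "119593227", "1195932941", "74952", "7495480366", "8157922", "81595", "83908771451"
Leaf count: 11

11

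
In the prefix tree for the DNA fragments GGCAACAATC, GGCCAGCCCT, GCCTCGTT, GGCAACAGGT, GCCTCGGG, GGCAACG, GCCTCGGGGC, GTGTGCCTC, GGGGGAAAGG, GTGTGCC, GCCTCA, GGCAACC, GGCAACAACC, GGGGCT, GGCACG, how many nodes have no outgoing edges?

Leaves are exactly the stored words that no other stored word extends.
Those words: "GCCTCA", "GCCTCGGGGC", "GCCTCGTT", "GGCAACAACC", "GGCAACAATC", "GGCAACAGGT", "GGCAACC", "GGCAACG", "GGCACG", "GGCCAGCCCT", "GGGGCT", "GGGGGAAAGG", "GTGTGCCTC"
Leaf count: 13

13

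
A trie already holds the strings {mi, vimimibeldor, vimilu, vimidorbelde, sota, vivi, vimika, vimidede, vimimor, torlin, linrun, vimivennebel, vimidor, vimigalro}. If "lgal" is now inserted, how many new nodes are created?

3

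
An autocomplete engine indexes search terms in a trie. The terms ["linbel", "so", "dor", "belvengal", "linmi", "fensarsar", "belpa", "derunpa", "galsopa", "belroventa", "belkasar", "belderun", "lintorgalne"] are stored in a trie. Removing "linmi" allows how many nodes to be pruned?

Walk "linmi" from the leaf back toward the root, removing each node that no remaining word uses.
The suffix "mi" (2 nodes) is used only by "linmi"; the node for "lin" still has the child "b", so pruning stops there.
Nodes removed: 2

2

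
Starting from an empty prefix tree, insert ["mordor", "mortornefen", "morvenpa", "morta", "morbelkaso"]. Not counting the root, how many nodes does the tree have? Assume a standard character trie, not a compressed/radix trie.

For each word, the new-node count is its length minus the longest prefix already in the trie:
  "mordor" → 6 new (m, o, r, d, o, r)
  "mortornefen" → prefix "mor" already present; 8 new (t, o, r, n, e, f, e, n)
  "morvenpa" → prefix "mor" already present; 5 new (v, e, n, p, a)
  "morta" → prefix "mort" already present; 1 new (a)
  "morbelkaso" → prefix "mor" already present; 7 new (b, e, l, k, a, s, o)
Total nodes = 6 + 8 + 5 + 1 + 7 = 27

27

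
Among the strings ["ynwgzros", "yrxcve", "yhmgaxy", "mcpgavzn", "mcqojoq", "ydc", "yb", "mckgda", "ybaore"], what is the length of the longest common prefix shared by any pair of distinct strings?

2

Look for the deepest trie node that still has at least two words in its subtree.
e.g. "mckgda" and "mcpgavzn" share the prefix "mc" of length 2; no pair shares a longer one.
Longest shared-prefix length: 2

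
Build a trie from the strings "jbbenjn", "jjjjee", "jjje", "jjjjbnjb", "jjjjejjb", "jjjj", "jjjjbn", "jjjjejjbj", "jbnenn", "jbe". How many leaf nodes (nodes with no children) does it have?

7

Leaves are exactly the stored words that no other stored word extends.
Those words: "jbbenjn", "jbe", "jbnenn", "jjje", "jjjjbnjb", "jjjjee", "jjjjejjbj"
Leaf count: 7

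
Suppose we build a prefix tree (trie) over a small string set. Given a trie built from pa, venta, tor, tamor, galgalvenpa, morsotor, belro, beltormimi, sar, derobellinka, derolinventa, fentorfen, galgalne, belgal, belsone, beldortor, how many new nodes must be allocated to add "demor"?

"de" is already a path in the trie; the remaining "mor" must be added.
New nodes needed: |"demor"| − 2 = 5 − 2 = 3.

3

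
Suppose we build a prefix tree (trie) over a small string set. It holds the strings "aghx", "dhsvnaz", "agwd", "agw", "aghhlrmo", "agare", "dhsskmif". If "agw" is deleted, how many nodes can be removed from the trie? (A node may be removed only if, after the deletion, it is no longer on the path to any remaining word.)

0

After clearing the end-marker at "agw", prune upward until reaching a node still needed by another word.
Every node on "agw" is still needed (e.g. by "agwd"), so nothing is freed.
Nodes removed: 0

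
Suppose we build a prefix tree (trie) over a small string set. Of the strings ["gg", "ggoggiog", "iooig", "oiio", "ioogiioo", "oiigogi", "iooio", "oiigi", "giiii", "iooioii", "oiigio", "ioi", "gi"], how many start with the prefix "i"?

5

Traverse to the node for "i", then collect every word in that subtree.
Words under "i": ioi, ioogiioo, iooig, iooio, iooioii
Count: 5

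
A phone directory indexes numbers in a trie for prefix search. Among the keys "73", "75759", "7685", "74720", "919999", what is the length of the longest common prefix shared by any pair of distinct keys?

1

The deepest shared node is where two words last agree before diverging.
e.g. "73" and "74720" share the prefix "7" of length 1; no pair shares a longer one.
Longest shared-prefix length: 1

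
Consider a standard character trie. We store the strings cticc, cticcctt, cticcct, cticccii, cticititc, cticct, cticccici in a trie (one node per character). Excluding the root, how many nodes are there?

18

Insert word by word; a character creates a node only if that edge doesn't already exist:
  "cticc" → 5 new (c, t, i, c, c)
  "cticcctt" → prefix "cticc" already present; 3 new (c, t, t)
  "cticcct" → prefix "cticcct" already present; 0 new (none)
  "cticccii" → prefix "cticcc" already present; 2 new (i, i)
  "cticititc" → prefix "ctic" already present; 5 new (i, t, i, t, c)
  "cticct" → prefix "cticc" already present; 1 new (t)
  "cticccici" → prefix "cticcci" already present; 2 new (c, i)
Total nodes = 5 + 3 + 0 + 2 + 5 + 1 + 2 = 18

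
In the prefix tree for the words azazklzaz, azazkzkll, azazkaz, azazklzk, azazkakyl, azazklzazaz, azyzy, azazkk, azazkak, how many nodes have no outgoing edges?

A leaf is a node with no children — equivalently, the end of a word that is not a proper prefix of any other stored word.
Those words: "azazkakyl", "azazkaz", "azazkk", "azazklzazaz", "azazklzk", "azazkzkll", "azyzy"
Leaf count: 7

7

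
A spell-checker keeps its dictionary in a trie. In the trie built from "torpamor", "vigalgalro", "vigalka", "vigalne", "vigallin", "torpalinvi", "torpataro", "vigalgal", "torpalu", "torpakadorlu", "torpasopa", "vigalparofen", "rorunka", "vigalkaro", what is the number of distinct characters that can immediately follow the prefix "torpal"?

Walk "torpal" from the root, arriving at one node.
Distinct next characters after "torpal": i, u.
That node has 2 child edges.

2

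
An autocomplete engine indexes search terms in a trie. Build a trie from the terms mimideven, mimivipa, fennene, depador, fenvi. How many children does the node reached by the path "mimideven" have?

0

Walk "mimideven" from the root, arriving at one node.
No stored string extends past "mimideven".
That node has 0 child edges.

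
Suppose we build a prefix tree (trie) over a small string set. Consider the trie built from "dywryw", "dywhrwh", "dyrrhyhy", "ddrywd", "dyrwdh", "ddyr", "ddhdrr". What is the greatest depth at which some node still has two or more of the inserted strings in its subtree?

Equivalently: take the maximum, over all pairs, of their longest common prefix length.
"dyrrhyhy" and "dyrwdh" agree on "dyr" (3 characters) before diverging; nothing deeper is shared.
Longest shared-prefix length: 3

3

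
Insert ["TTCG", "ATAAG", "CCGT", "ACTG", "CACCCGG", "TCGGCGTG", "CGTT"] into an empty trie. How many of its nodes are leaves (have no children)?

A leaf is a node with no children — equivalently, the end of a word that is not a proper prefix of any other stored word.
Those words: "ACTG", "ATAAG", "CACCCGG", "CCGT", "CGTT", "TCGGCGTG", "TTCG"
Leaf count: 7

7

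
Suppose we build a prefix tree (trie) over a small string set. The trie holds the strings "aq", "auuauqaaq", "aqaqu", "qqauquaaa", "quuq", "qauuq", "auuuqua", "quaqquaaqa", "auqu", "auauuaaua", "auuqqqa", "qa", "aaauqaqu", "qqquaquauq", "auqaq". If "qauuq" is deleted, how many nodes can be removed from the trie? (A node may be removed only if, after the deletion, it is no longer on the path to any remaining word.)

3

A node on "qauuq"'s path can go only if nothing else ends at it or branches off below it.
The suffix "uuq" (3 nodes) is used only by "qauuq"; "qa" is itself a stored word, so pruning stops there.
Nodes removed: 3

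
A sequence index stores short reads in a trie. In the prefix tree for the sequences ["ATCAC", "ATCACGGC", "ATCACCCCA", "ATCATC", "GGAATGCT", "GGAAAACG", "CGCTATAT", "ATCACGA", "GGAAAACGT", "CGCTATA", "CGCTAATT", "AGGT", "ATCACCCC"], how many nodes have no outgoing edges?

9

A leaf is a node with no children — equivalently, the end of a word that is not a proper prefix of any other stored word.
Those words: "AGGT", "ATCACCCCA", "ATCACGA", "ATCACGGC", "ATCATC", "CGCTAATT", "CGCTATAT", "GGAAAACGT", "GGAATGCT"
Leaf count: 9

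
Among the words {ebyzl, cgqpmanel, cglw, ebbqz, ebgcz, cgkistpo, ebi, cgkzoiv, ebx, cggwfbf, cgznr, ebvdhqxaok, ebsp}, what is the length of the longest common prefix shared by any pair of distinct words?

3

The deepest shared node is where two words last agree before diverging.
"cgkistpo" and "cgkzoiv" agree on "cgk" (3 characters) before diverging; nothing deeper is shared.
Longest shared-prefix length: 3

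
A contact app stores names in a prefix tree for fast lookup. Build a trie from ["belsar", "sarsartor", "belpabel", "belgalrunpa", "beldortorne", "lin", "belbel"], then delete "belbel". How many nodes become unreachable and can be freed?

3

After clearing the end-marker at "belbel", prune upward until reaching a node still needed by another word.
The suffix "bel" (3 nodes) is used only by "belbel"; the node for "bel" still has the child "s", so pruning stops there.
Nodes removed: 3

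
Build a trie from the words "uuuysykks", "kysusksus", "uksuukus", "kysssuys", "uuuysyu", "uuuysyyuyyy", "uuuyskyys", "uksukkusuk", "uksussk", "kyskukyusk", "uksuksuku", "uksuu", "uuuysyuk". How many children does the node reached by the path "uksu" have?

Walk "uksu" from the root, arriving at one node.
Characters that immediately follow "uksu" among the stored strings: {k, s, u}.
That node has 3 child edges.

3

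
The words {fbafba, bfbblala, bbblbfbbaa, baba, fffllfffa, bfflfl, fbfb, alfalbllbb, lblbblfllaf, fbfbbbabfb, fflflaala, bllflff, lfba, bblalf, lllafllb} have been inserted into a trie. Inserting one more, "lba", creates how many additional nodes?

The longest prefix of "lba" already in the trie is "lb" (length 2).
New nodes needed: |"lba"| − 2 = 3 − 2 = 1.

1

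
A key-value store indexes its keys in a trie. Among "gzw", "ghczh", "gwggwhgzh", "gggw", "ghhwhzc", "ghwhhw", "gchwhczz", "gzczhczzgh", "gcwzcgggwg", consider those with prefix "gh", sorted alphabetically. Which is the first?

DFS of the "gh" subtree visits, in order: "ghczh", "ghhwhzc", "ghwhhw"
The 1st is ghczh.

ghczh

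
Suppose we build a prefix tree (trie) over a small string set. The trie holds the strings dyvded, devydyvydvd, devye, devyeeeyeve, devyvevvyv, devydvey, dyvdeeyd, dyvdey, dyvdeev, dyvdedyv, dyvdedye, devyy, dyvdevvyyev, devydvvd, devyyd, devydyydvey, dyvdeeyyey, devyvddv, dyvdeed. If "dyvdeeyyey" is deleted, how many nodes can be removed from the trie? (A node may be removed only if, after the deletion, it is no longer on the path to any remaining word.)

After clearing the end-marker at "dyvdeeyyey", prune upward until reaching a node still needed by another word.
The suffix "yey" (3 nodes) is used only by "dyvdeeyyey"; the node for "dyvdeey" still has the child "d", so pruning stops there.
Nodes removed: 3

3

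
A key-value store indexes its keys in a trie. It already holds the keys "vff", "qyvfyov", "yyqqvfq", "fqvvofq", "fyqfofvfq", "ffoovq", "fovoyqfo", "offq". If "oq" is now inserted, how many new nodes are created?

Walking "oq" from the root, the first 1 characters ("o") follow existing edges; "q" is the first miss.
Each of the 1 remaining characters creates one node.

1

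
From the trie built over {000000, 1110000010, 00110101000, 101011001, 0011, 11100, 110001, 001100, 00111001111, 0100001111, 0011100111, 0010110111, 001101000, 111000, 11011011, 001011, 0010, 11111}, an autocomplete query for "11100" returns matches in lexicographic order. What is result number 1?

Filter for "11100…" and sort: "11100", "111000", "1110000010"
The 1st is 11100.

11100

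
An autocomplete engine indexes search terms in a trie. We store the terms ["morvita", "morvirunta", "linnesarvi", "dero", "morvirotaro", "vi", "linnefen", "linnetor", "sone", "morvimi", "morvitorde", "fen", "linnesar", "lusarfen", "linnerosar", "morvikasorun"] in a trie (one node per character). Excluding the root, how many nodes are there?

Count nodes per top-level branch (shared prefixes stored once):
  'd'-branch (dero): 4 nodes
  'f'-branch (fen): 3 nodes
  'l'-branch (linnefen, linnerosar, linnesar, linnesarvi, linnetor, lusarfen): 28 nodes
  'm'-branch (morvikasorun, morvimi, morvirotaro, morvirunta, morvita, morvitorde): 30 nodes
  's'-branch (sone): 4 nodes
  'v'-branch (vi): 2 nodes
Sum: 71

71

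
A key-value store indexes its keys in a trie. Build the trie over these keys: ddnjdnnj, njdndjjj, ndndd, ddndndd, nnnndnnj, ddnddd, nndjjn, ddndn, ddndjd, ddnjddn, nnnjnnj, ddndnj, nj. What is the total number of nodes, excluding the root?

46

Insert word by word; a character creates a node only if that edge doesn't already exist:
  "ddnjdnnj" → 8 new (d, d, n, j, d, n, n, j)
  "njdndjjj" → 8 new (n, j, d, n, d, j, j, j)
  "ndndd" → prefix "n" already present; 4 new (d, n, d, d)
  "ddndndd" → prefix "ddn" already present; 4 new (d, n, d, d)
  "nnnndnnj" → prefix "n" already present; 7 new (n, n, n, d, n, n, j)
  "ddnddd" → prefix "ddnd" already present; 2 new (d, d)
  "nndjjn" → prefix "nn" already present; 4 new (d, j, j, n)
  "ddndn" → prefix "ddndn" already present; 0 new (none)
  "ddndjd" → prefix "ddnd" already present; 2 new (j, d)
  "ddnjddn" → prefix "ddnjd" already present; 2 new (d, n)
  "nnnjnnj" → prefix "nnn" already present; 4 new (j, n, n, j)
  "ddndnj" → prefix "ddndn" already present; 1 new (j)
  "nj" → prefix "nj" already present; 0 new (none)
Total nodes = 8 + 8 + 4 + 4 + 7 + 2 + 4 + 0 + 2 + 2 + 4 + 1 + 0 = 46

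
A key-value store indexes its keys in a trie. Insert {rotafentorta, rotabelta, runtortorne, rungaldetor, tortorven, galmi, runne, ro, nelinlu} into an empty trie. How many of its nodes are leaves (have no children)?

A leaf is a node with no children — equivalently, the end of a word that is not a proper prefix of any other stored word.
Those words: "galmi", "nelinlu", "rotabelta", "rotafentorta", "rungaldetor", "runne", "runtortorne", "tortorven"
Leaf count: 8

8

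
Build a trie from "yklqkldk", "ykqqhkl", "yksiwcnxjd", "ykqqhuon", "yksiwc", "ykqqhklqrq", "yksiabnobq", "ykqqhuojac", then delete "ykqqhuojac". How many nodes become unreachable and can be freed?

3

After clearing the end-marker at "ykqqhuojac", prune upward until reaching a node still needed by another word.
The suffix "jac" (3 nodes) is used only by "ykqqhuojac"; the node for "ykqqhuo" still has the child "n", so pruning stops there.
Nodes removed: 3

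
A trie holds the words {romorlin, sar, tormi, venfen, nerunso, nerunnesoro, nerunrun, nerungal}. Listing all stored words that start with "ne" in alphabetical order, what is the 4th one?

nerunso

Filter for "ne…" and sort: "nerungal", "nerunnesoro", "nerunrun", "nerunso"
Position 4: nerunso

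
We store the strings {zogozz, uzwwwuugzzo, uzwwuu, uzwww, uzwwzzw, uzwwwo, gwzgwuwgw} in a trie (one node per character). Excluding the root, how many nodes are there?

32

Trie structure (* marks end of a word):
(root)
├─ g
│  └─ w
│     └─ z
│        └─ g
│           └─ w
│              └─ u
│                 └─ w
│                    └─ g
│                       └─ w *
├─ u
│  └─ z
│     └─ w
│        └─ w
│           ├─ u
│           │  └─ u *
│           ├─ w *
│           │  ├─ o *
│           │  └─ u
│           │     └─ u
│           │        └─ g
│           │           └─ z
│           │              └─ z
│           │                 └─ o *
│           └─ z
│              └─ z
│                 └─ w *
└─ z
   └─ o
      └─ g
         └─ o
            └─ z
               └─ z *
Counting every labelled node above: 32.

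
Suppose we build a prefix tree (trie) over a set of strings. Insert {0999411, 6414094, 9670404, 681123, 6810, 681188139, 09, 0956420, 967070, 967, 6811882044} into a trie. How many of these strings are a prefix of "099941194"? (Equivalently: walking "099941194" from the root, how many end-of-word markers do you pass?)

Traverse "099941194" character by character; count nodes along the way that are marked as word ends.
Prefixes of the query that are stored words: "09", "0999411"
Count: 2

2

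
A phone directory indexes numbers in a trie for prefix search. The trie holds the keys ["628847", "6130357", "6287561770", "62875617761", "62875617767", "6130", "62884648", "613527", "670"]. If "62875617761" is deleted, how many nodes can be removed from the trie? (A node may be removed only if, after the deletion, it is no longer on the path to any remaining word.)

1

A node on "62875617761"'s path can go only if nothing else ends at it or branches off below it.
The suffix "1" (1 node) is used only by "62875617761"; the node for "6287561776" still has the child "7", so pruning stops there.
Nodes removed: 1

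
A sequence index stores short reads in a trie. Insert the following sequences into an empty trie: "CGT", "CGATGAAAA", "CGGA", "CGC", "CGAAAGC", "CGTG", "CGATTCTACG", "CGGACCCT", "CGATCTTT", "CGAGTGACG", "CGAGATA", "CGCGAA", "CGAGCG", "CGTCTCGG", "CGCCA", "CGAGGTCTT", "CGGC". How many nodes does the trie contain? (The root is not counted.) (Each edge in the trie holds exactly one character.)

Trace insertions, counting only characters that open a new branch:
  "CGT" → 3 new (C, G, T)
  "CGATGAAAA" → prefix "CG" already present; 7 new (A, T, G, A, A, A, A)
  "CGGA" → prefix "CG" already present; 2 new (G, A)
  "CGC" → prefix "CG" already present; 1 new (C)
  "CGAAAGC" → prefix "CGA" already present; 4 new (A, A, G, C)
  "CGTG" → prefix "CGT" already present; 1 new (G)
  "CGATTCTACG" → prefix "CGAT" already present; 6 new (T, C, T, A, C, G)
  "CGGACCCT" → prefix "CGGA" already present; 4 new (C, C, C, T)
  "CGATCTTT" → prefix "CGAT" already present; 4 new (C, T, T, T)
  "CGAGTGACG" → prefix "CGA" already present; 6 new (G, T, G, A, C, G)
  "CGAGATA" → prefix "CGAG" already present; 3 new (A, T, A)
  "CGCGAA" → prefix "CGC" already present; 3 new (G, A, A)
  "CGAGCG" → prefix "CGAG" already present; 2 new (C, G)
  "CGTCTCGG" → prefix "CGT" already present; 5 new (C, T, C, G, G)
  "CGCCA" → prefix "CGC" already present; 2 new (C, A)
  "CGAGGTCTT" → prefix "CGAG" already present; 5 new (G, T, C, T, T)
  "CGGC" → prefix "CGG" already present; 1 new (C)
Total nodes = 3 + 7 + 2 + 1 + 4 + 1 + 6 + 4 + 4 + 6 + 3 + 3 + 2 + 5 + 2 + 5 + 1 = 59

59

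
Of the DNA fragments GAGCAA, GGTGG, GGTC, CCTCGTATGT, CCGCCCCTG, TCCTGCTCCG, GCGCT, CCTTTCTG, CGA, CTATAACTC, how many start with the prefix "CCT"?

Walk to "CCT"; the words in its subtree are exactly those with that prefix.
Words under "CCT": CCTCGTATGT, CCTTTCTG
Count: 2

2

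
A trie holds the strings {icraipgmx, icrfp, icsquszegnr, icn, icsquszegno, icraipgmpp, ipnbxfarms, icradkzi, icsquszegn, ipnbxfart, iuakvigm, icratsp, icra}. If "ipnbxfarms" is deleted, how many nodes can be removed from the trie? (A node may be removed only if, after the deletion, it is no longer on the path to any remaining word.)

A node on "ipnbxfarms"'s path can go only if nothing else ends at it or branches off below it.
The suffix "ms" (2 nodes) is used only by "ipnbxfarms"; the node for "ipnbxfar" still has the child "t", so pruning stops there.
Nodes removed: 2

2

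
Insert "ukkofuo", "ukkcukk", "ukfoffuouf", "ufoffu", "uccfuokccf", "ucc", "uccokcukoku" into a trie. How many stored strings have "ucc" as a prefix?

Filter for entries beginning with "ucc":
Words under "ucc": ucc, uccfuokccf, uccokcukoku
Count: 3

3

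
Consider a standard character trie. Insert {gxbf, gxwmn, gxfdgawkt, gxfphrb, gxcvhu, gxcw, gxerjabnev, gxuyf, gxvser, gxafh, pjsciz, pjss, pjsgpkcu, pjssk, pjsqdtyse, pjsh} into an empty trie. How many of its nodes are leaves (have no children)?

15

Leaves are exactly the stored words that no other stored word extends.
Those words: "gxafh", "gxbf", "gxcvhu", "gxcw", "gxerjabnev", "gxfdgawkt", "gxfphrb", "gxuyf", "gxvser", "gxwmn", "pjsciz", "pjsgpkcu", "pjsh", "pjsqdtyse", "pjssk"
Leaf count: 15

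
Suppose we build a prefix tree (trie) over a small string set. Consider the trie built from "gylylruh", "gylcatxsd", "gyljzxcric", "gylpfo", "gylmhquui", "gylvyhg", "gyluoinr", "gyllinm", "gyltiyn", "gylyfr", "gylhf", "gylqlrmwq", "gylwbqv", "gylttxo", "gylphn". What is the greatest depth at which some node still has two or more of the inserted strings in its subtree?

Equivalently: take the maximum, over all pairs, of their longest common prefix length.
e.g. "gylpfo" and "gylphn" share the prefix "gylp" of length 4; no pair shares a longer one.
Longest shared-prefix length: 4

4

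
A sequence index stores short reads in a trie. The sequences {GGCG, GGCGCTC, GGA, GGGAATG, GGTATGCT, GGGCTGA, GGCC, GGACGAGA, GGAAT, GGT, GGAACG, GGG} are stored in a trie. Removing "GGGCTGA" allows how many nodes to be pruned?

4

After clearing the end-marker at "GGGCTGA", prune upward until reaching a node still needed by another word.
The suffix "CTGA" (4 nodes) is used only by "GGGCTGA"; the node for "GGG" still has the child "A", so pruning stops there.
Nodes removed: 4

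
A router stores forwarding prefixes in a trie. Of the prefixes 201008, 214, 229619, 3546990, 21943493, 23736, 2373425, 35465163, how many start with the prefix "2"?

6

Traverse to the node for "2", then collect every word in that subtree.
Words under "2": 201008, 214, 21943493, 229619, 2373425, 23736
Count: 6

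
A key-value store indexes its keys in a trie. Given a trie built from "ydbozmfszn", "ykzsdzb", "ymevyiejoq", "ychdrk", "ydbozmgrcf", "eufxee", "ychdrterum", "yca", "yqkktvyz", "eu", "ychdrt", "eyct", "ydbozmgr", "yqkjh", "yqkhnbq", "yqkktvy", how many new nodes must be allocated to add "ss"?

2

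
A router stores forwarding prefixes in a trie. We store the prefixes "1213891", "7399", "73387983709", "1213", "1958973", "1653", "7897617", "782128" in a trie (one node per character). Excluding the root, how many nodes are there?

39

For each word, the new-node count is its length minus the longest prefix already in the trie:
  "1213891" → 7 new (1, 2, 1, 3, 8, 9, 1)
  "7399" → 4 new (7, 3, 9, 9)
  "73387983709" → prefix "73" already present; 9 new (3, 8, 7, 9, 8, 3, 7, 0, 9)
  "1213" → prefix "1213" already present; 0 new (none)
  "1958973" → prefix "1" already present; 6 new (9, 5, 8, 9, 7, 3)
  "1653" → prefix "1" already present; 3 new (6, 5, 3)
  "7897617" → prefix "7" already present; 6 new (8, 9, 7, 6, 1, 7)
  "782128" → prefix "78" already present; 4 new (2, 1, 2, 8)
Total nodes = 7 + 4 + 9 + 0 + 6 + 3 + 6 + 4 = 39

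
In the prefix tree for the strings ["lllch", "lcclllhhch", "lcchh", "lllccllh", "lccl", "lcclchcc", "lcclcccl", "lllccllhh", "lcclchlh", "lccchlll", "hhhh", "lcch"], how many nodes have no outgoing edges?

9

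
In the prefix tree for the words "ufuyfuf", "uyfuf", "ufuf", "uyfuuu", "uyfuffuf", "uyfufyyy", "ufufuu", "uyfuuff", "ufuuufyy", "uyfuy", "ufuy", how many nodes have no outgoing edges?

8

Leaves are exactly the stored words that no other stored word extends.
Those words: "ufufuu", "ufuuufyy", "ufuyfuf", "uyfuffuf", "uyfufyyy", "uyfuuff", "uyfuuu", "uyfuy"
Leaf count: 8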